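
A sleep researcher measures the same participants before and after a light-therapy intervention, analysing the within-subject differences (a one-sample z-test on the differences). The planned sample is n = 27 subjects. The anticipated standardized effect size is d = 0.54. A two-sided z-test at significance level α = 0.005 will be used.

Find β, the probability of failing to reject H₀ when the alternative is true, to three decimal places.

β ≈ 0.500

Noncentrality parameter: δ = d·√n = 0.54 × √27 = 2.8059
Critical value for a two-sided test at α = 0.005: z_{α/2} = 2.807.
Power = Φ(δ − 2.807) + Φ(−δ − 2.807) = Φ(-0.001) + Φ(-5.613) = 0.4996 + 0.0000 = 0.4996.
Type II error: β = 1 − power = 1 − 0.4996 = 0.5004.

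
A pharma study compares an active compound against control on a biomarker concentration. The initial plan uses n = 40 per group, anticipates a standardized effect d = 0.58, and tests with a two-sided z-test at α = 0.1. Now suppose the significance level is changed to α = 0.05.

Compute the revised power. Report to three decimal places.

Power ≈ 0.737

δ = d·√(n/2) = 0.58 × √(40/2) = 2.5938 (unchanged). New critical value: z_{0.025} = 1.960.
Revised power = Φ(δ − 1.960) + Φ(−δ − 1.960) = Φ(0.634) + Φ(-4.554) = 0.7369 + 0.0000 = 0.7369.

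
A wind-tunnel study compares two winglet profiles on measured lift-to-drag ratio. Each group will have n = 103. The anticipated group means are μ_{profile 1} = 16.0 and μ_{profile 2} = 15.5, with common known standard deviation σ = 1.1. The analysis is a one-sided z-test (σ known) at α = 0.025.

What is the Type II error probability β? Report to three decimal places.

Standardized effect: d = |μ_{profile 1} − μ_{profile 2}| / σ = |16.0 − 15.5| / 1.1 = 0.4545
Noncentrality parameter: λ = d·√(n/2) = 0.4545 × √(103/2) = 3.2620
One-sided α = 0.025 → critical value z_{0.025} = 1.960.
Power = P(Z > 1.960 − λ) = Φ(1.302) = 0.9035.
Type II error: β = 1 − power = 1 − 0.9035 = 0.0965.

β ≈ 0.096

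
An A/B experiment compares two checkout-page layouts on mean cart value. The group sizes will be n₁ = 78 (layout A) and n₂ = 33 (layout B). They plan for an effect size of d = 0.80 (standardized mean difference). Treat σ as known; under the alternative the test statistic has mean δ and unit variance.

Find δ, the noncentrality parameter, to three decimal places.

The noncentrality parameter scales effect size by the design's sample-size factor: δ = d / √(1/n₁ + 1/n₂) = 0.80 / √(1/78 + 1/33) = 3.8524

δ ≈ 3.852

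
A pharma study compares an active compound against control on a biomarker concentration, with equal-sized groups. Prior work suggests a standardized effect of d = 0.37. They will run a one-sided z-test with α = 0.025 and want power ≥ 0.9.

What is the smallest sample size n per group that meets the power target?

n = 154 per group

For power 0.9 need Φ(δ − z_{0.025}) = 0.9, so δ = z_{0.025} + z_{0.10} = 1.960 + 1.282 = 3.242.
δ = d·√(n/2) ⇒ n = 2(δ/d)² = 2 × (3.242 / 0.37)² = 153.51.
Rounding up, n = 154 per group.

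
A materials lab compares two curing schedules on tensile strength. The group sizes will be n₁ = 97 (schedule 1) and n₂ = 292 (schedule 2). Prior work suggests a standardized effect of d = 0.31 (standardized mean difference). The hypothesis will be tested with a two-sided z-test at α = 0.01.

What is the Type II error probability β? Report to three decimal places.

β ≈ 0.472

Noncentrality parameter: δ = d / √(1/n₁ + 1/n₂) = 0.31 / √(1/97 + 1/292) = 2.6452
Critical value for a two-sided test at α = 0.01: z_{α/2} = 2.576.
Power = Φ(δ − 2.576) + Φ(−δ − 2.576) = Φ(0.069) + Φ(-5.221) = 0.5277 + 0.0000 = 0.5277.
Type II error: β = 1 − power = 1 − 0.5277 = 0.4723.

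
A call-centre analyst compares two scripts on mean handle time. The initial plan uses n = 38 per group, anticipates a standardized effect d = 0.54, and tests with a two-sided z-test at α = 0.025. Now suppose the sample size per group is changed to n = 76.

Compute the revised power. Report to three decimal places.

Power ≈ 0.862

With n = 76 per group: δ = d·√(n/2) = 0.54 × √(76/2) = 3.3288. Critical value z_{0.0125} = 2.241.
Revised power = Φ(δ − 2.241) + Φ(−δ − 2.241) = Φ(1.087) + Φ(-5.570) = 0.8616 + 0.0000 = 0.8616.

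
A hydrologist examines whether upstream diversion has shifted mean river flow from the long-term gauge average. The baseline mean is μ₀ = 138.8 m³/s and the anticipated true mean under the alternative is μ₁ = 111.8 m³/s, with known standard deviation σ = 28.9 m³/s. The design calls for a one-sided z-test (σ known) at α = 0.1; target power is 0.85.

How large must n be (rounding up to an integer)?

Standardized effect: d = |μ₁ − μ₀| / σ = |111.8 − 138.8| / 28.9 = 0.9343
Set Φ(δ − 1.282) = 0.85; then δ − 1.282 = Φ⁻¹(0.85) = 1.036, giving δ = 2.318.
δ = d·√n ⇒ n = (δ/d)² = (2.318 / 0.9343)² = 6.16.
Round up to the next whole unit.

n = 7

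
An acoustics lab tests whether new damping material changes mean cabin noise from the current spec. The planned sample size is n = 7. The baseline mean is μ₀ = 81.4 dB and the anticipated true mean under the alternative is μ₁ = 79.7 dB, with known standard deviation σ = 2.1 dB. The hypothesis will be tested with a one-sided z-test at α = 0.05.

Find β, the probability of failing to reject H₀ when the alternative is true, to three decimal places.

β ≈ 0.310

Standardized effect: d = |μ₁ − μ₀| / σ = |79.7 − 81.4| / 2.1 = 0.8095
Noncentrality parameter: δ = d·√n = 0.8095 × √7 = 2.1418
One-sided α = 0.05 → critical value z_{0.05} = 1.645.
Power = Φ(δ − 1.645) = Φ(0.497) = 0.6904.
Type II error: β = 1 − power = 1 − 0.6904 = 0.3096.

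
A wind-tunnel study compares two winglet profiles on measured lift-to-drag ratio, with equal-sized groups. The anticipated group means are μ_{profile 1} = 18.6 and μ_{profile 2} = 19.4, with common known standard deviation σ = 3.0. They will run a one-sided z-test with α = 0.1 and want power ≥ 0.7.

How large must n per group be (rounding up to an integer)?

n = 92 per group

Standardized effect: d = |μ_{profile 1} − μ_{profile 2}| / σ = |18.6 − 19.4| / 3.0 = 0.2667
For power 0.7 need Φ(δ − z_{0.1}) = 0.7, so δ = z_{0.1} + z_{0.30} = 1.282 + 0.524 = 1.806.
δ = d·√(n/2) ⇒ n = 2(δ/d)² = 2 × (1.806 / 0.2667)² = 91.73.
Rounding up, n = 92 per group.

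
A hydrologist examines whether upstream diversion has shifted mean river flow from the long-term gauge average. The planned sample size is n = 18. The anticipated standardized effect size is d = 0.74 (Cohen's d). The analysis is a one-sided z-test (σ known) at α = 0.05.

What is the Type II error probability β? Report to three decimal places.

Noncentrality parameter: δ = d·√n = 0.74 × √18 = 3.1396
Critical value for a one-sided test at α = 0.05: z_α = 1.645.
Power = Φ(δ − 1.645) = Φ(1.495) = 0.9325.
Type II error: β = 1 − power = 1 − 0.9325 = 0.0675.

β ≈ 0.067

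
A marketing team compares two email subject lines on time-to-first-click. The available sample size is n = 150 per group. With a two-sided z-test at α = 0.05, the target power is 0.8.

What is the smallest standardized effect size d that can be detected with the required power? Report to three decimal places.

Need Φ(δ − 1.960) = 0.8, so δ = 1.960 + 0.842 = 2.802.
(Lower-tail contribution to power is negligible for δ > 0.)
δ = d·√(n/2) ⇒ d = δ/√(n/2) = 2.802/√(150/2) = 0.3235.

d ≈ 0.323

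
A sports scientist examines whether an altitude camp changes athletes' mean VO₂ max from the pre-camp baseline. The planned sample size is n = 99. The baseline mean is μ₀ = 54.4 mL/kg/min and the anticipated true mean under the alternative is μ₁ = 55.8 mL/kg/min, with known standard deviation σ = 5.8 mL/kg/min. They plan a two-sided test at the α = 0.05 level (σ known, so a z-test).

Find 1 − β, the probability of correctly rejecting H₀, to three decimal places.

Standardized effect: d = |μ₁ − μ₀| / σ = |55.8 − 54.4| / 5.8 = 0.2414
Noncentrality parameter: δ = d·√n = 0.2414 × √99 = 2.4017
Critical value for a two-sided test at α = 0.05: z_{α/2} = 1.960.
Power = Φ(δ − 1.960) + Φ(−δ − 1.960) = Φ(0.442) + Φ(-4.362) = 0.6707 + 0.0000 = 0.6707.

Power ≈ 0.671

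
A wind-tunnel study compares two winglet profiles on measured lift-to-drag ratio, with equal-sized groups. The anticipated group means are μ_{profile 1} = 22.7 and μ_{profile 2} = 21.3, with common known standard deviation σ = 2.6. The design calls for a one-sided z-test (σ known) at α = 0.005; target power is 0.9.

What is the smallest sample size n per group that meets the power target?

Standardized effect: d = |μ_{profile 1} − μ_{profile 2}| / σ = |22.7 − 21.3| / 2.6 = 0.5385
Set Φ(δ − 2.576) = 0.9; then δ − 2.576 = Φ⁻¹(0.9) = 1.282, giving δ = 3.857.
δ = d·√(n/2) ⇒ n = 2(δ/d)² = 2 × (3.857 / 0.5385)² = 102.64.
Round up to the next whole unit.

n = 103 per group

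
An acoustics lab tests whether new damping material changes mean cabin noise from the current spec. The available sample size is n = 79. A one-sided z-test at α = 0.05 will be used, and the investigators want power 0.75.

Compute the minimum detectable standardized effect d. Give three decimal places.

Required noncentrality: δ = z_{0.05} + z_{0.25} = 1.645 + 0.674 = 2.319.
δ = d·√n ⇒ d = δ/√n = 2.319/√79 = 0.2609.

d ≈ 0.261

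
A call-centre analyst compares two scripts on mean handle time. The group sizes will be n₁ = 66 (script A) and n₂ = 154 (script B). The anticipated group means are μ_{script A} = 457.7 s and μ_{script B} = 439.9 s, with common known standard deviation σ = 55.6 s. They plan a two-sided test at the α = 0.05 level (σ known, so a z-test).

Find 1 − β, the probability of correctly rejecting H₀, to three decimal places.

Power ≈ 0.586

Standardized effect: d = |μ_{script A} − μ_{script B}| / σ = |457.7 − 439.9| / 55.6 = 0.3201
Noncentrality parameter: δ = d / √(1/n₁ + 1/n₂) = 0.3201 / √(1/66 + 1/154) = 2.1760
Critical value for a two-sided test at α = 0.05: z_{α/2} = 1.960.
Power = Φ(δ − 1.960) + Φ(−δ − 1.960) = Φ(0.216) + Φ(-4.136) = 0.5855 + 0.0000 = 0.5856.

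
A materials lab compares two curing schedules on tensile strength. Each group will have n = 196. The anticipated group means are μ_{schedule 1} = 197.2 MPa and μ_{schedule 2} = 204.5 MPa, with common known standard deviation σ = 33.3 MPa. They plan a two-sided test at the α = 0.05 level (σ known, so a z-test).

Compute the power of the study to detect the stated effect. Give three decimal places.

Standardized effect: d = |μ_{schedule 1} − μ_{schedule 2}| / σ = |197.2 − 204.5| / 33.3 = 0.2192
Noncentrality parameter: λ = d·√(n/2) = 0.2192 × √(196/2) = 2.1702
Two-sided α = 0.05 → critical value z_{0.025} = 1.960.
Power = Φ(λ − 1.960) + Φ(−λ − 1.960) = Φ(0.210) + Φ(-4.130) = 0.5832 + 0.0000 = 0.5833.

Power ≈ 0.583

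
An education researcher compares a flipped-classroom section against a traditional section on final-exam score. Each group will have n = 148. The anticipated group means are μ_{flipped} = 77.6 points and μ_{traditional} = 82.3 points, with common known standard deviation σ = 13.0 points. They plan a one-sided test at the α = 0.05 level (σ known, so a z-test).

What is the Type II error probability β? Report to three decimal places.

β ≈ 0.071

Standardized effect: d = |μ_{flipped} − μ_{traditional}| / σ = |77.6 − 82.3| / 13.0 = 0.3615
Noncentrality parameter: δ = d·√(n/2) = 0.3615 × √(148/2) = 3.1101
One-sided α = 0.05 → critical value z_{0.05} = 1.645.
Power = Φ(δ − 1.645) = Φ(1.465) = 0.9286.
Type II error: β = 1 − power = 1 − 0.9286 = 0.0714.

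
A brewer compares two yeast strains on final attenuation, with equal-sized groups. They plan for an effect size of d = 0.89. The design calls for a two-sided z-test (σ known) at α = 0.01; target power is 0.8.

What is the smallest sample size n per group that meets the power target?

Set Φ(δ − 2.576) = 0.8; then δ − 2.576 = Φ⁻¹(0.8) = 0.842, giving δ = 3.417.
(Ignoring the negligible lower-tail rejection probability gives the usual closed-form inversion.)
δ = d·√(n/2) ⇒ n = 2(δ/d)² = 2 × (3.417 / 0.89)² = 29.49.
Round up to the next whole unit.

n = 30 per group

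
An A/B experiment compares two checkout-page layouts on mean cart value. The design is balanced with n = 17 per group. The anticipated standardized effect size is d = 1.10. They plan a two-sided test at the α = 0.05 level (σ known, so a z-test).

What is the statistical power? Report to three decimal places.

Noncentrality parameter: δ = d·√(n/2) = 1.10 × √(17/2) = 3.2070
Two-sided α = 0.05 → critical value z_{0.025} = 1.960.
Power = Φ(δ − 1.960) + Φ(−δ − 1.960) = Φ(1.247) + Φ(-5.167) = 0.8938 + 0.0000 = 0.8938.

Power ≈ 0.894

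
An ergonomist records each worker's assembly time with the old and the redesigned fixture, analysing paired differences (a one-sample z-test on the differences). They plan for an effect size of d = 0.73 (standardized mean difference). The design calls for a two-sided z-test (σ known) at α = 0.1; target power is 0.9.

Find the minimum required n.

n = 17

Set Φ(δ − 1.645) = 0.9; then δ − 1.645 = Φ⁻¹(0.9) = 1.282, giving δ = 2.926.
(For δ > 0 the lower-tail rejection region contributes negligibly to power, so the one-term inversion is standard.)
δ = d·√n ⇒ n = (δ/d)² = (2.926 / 0.73)² = 16.07.
Round up to the next whole unit.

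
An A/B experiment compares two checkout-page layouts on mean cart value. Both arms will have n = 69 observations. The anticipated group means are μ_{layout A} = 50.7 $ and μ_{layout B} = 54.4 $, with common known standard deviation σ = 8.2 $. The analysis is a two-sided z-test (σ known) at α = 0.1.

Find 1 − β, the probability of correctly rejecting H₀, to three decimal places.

Power ≈ 0.843

Standardized effect: d = |μ_{layout A} − μ_{layout B}| / σ = |50.7 − 54.4| / 8.2 = 0.4512
Noncentrality parameter: δ = d·√(n/2) = 0.4512 × √(69/2) = 2.6503
Critical value for a two-sided test at α = 0.1: z_{α/2} = 1.645.
Power = Φ(δ − 1.645) + Φ(−δ − 1.645) = Φ(1.005) + Φ(-4.295) = 0.8427 + 0.0000 = 0.8427.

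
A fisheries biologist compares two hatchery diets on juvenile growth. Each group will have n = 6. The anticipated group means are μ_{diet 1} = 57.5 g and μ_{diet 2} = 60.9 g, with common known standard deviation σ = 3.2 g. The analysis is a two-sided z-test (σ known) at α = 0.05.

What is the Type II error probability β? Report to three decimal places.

β ≈ 0.548

Standardized effect: d = |μ_{diet 1} − μ_{diet 2}| / σ = |57.5 − 60.9| / 3.2 = 1.0625
Noncentrality parameter: δ = d·√(n/2) = 1.0625 × √(6/2) = 1.8403
Critical value for a two-sided test at α = 0.05: z_{α/2} = 1.960.
Power = Φ(δ − 1.960) + Φ(−δ − 1.960) = Φ(-0.120) + Φ(-3.800) = 0.4524 + 0.0001 = 0.4524.
Type II error: β = 1 − power = 1 − 0.4524 = 0.5476.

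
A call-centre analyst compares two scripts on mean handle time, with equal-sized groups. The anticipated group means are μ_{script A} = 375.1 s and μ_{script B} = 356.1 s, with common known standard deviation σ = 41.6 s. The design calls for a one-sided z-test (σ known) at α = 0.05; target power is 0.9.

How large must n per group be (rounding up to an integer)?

n = 83 per group

Standardized effect: d = |μ_{script A} − μ_{script B}| / σ = |375.1 − 356.1| / 41.6 = 0.4567
Set Φ(δ − 1.645) = 0.9; then δ − 1.645 = Φ⁻¹(0.9) = 1.282, giving δ = 2.926.
δ = d·√(n/2) ⇒ n = 2(δ/d)² = 2 × (2.926 / 0.4567)² = 82.11.
Rounding up, n = 83 per group.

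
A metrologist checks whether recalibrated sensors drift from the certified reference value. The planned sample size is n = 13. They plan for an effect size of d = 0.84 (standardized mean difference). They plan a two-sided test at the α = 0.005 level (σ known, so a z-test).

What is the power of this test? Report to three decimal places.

Noncentrality parameter: δ = d·√n = 0.84 × √13 = 3.0287
Two-sided α = 0.005 → critical value z_{0.0025} = 2.807.
Power = Φ(δ − 2.807) + Φ(−δ − 2.807) = Φ(0.222) + Φ(-5.836) = 0.5877 + 0.0000 = 0.5877.

Power ≈ 0.588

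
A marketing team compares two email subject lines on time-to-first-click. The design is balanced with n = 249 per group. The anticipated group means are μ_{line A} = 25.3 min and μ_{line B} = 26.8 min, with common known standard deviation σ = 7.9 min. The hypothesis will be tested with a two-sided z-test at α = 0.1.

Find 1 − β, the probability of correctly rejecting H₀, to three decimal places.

Standardized effect: d = |μ_{line A} − μ_{line B}| / σ = |25.3 − 26.8| / 7.9 = 0.1899
Noncentrality parameter: δ = d·√(n/2) = 0.1899 × √(249/2) = 2.1186
Two-sided α = 0.1 → critical value z_{0.05} = 1.645.
Power = Φ(δ − 1.645) + Φ(−δ − 1.645) = Φ(0.474) + Φ(-3.763) = 0.6822 + 0.0001 = 0.6822.

Power ≈ 0.682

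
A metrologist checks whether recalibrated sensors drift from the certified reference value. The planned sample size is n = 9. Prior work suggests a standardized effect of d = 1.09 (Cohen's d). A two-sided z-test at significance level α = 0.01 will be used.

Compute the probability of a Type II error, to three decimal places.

β ≈ 0.244

Noncentrality parameter: δ = d·√n = 1.09 × √9 = 3.2700
Critical value for a two-sided test at α = 0.01: z_{α/2} = 2.576.
Power = Φ(δ − 2.576) + Φ(−δ − 2.576) = Φ(0.694) + Φ(-5.846) = 0.7562 + 0.0000 = 0.7562.
Type II error: β = 1 − power = 1 − 0.7562 = 0.2438.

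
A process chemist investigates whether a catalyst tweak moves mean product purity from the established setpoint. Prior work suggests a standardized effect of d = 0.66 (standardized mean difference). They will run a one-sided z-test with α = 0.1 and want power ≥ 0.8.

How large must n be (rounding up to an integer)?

Set Φ(δ − 1.282) = 0.8; then δ − 1.282 = Φ⁻¹(0.8) = 0.842, giving δ = 2.123.
δ = d·√n ⇒ n = (δ/d)² = (2.123 / 0.66)² = 10.35.
Rounding up, n = 11.

n = 11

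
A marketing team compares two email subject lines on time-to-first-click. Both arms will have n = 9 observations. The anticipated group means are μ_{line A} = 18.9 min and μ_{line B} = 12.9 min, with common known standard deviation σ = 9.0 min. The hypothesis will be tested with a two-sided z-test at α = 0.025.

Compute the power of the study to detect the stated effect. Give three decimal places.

Standardized effect: d = |μ_{line A} − μ_{line B}| / σ = |18.9 − 12.9| / 9.0 = 0.6667
Noncentrality parameter: δ = d·√(n/2) = 0.6667 × √(9/2) = 1.4142
Critical value for a two-sided test at α = 0.025: z_{α/2} = 2.241.
Power = Φ(δ − 2.241) + Φ(−δ − 2.241) = Φ(-0.827) + Φ(-3.656) = 0.2041 + 0.0001 = 0.2042.

Power ≈ 0.204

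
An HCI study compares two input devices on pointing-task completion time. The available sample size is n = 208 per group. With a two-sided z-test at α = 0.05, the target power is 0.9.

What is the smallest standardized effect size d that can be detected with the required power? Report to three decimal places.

d ≈ 0.318

Need Φ(δ − 1.960) = 0.9, so δ = 1.960 + 1.282 = 3.242.
(Lower-tail contribution to power is negligible for δ > 0.)
δ = d·√(n/2) ⇒ d = δ/√(n/2) = 3.242/√(208/2) = 0.3179.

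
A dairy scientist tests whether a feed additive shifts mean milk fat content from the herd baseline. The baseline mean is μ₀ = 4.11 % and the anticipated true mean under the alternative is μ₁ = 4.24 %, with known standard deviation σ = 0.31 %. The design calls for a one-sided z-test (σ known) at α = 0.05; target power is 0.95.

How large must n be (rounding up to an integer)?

n = 62

Standardized effect: d = |μ₁ − μ₀| / σ = |4.24 − 4.11| / 0.31 = 0.4194
For power 0.95 need Φ(δ − z_{0.05}) = 0.95, so δ = z_{0.05} + z_{0.05} = 1.645 + 1.645 = 3.290.
δ = d·√n ⇒ n = (δ/d)² = (3.290 / 0.4194)² = 61.54.
Round up to the next whole unit.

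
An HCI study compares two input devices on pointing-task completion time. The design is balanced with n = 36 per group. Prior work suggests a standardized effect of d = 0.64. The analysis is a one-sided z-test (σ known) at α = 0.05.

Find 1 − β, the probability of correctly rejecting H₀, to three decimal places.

Noncentrality parameter: λ = d·√(n/2) = 0.64 × √(36/2) = 2.7153
One-sided α = 0.05 → critical value z_{0.05} = 1.645.
Power = P(Z > 1.645 − λ) = Φ(1.070) = 0.8578.

Power ≈ 0.858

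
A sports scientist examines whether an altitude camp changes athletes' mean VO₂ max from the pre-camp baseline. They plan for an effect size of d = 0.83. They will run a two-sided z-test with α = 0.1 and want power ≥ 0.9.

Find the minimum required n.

For power 0.9 need Φ(δ − z_{0.05}) = 0.9, so δ = z_{0.05} + z_{0.10} = 1.645 + 1.282 = 2.926.
(Ignoring the negligible lower-tail rejection probability gives the usual closed-form inversion.)
δ = d·√n ⇒ n = (δ/d)² = (2.926 / 0.83)² = 12.43.
Round up to the next whole unit.

n = 13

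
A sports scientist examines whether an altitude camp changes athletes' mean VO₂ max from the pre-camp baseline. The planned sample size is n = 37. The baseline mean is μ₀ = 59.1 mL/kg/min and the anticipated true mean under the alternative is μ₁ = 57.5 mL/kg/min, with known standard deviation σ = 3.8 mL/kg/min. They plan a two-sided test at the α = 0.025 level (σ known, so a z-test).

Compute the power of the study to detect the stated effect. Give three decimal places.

Power ≈ 0.625

Standardized effect: d = |μ₁ − μ₀| / σ = |57.5 − 59.1| / 3.8 = 0.4211
Noncentrality parameter: δ = d·√n = 0.4211 × √37 = 2.5612
Two-sided α = 0.025 → critical value z_{0.0125} = 2.241.
Power = Φ(δ − 2.241) + Φ(−δ − 2.241) = Φ(0.320) + Φ(-4.803) = 0.6254 + 0.0000 = 0.6254.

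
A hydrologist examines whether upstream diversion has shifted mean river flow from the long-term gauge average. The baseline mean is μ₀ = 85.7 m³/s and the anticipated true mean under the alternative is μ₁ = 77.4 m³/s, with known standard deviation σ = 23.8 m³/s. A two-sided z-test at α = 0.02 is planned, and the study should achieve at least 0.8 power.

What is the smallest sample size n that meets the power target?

n = 83

Standardized effect: d = |μ₁ − μ₀| / σ = |77.4 − 85.7| / 23.8 = 0.3487
For power 0.8 need Φ(δ − z_{0.01}) = 0.8, so δ = z_{0.01} + z_{0.20} = 2.326 + 0.842 = 3.168.
(For δ > 0 the lower-tail rejection region contributes negligibly to power, so the one-term inversion is standard.)
δ = d·√n ⇒ n = (δ/d)² = (3.168 / 0.3487)² = 82.52.
Round up to the next whole unit.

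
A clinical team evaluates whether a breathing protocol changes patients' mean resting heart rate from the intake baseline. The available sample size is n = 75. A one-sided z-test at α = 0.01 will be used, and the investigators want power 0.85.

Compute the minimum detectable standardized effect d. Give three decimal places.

d ≈ 0.388

Required noncentrality: δ = z_{0.01} + z_{0.15} = 2.326 + 1.036 = 3.363.
δ = d·√n ⇒ d = δ/√n = 3.363/√75 = 0.3883.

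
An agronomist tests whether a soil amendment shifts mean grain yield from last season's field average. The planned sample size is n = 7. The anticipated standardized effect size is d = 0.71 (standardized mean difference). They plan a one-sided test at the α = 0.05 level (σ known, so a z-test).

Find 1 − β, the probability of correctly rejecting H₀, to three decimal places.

Power ≈ 0.592

Noncentrality parameter: δ = d·√n = 0.71 × √7 = 1.8785
One-sided α = 0.05 → critical value z_{0.05} = 1.645.
Power = P(Z > 1.645 − δ) = Φ(0.234) = 0.5924.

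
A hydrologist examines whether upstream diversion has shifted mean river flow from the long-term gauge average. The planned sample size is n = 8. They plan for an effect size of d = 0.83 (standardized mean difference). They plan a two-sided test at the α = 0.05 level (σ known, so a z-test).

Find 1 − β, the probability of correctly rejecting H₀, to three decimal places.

Noncentrality parameter: δ = d·√n = 0.83 × √8 = 2.3476
Critical value for a two-sided test at α = 0.05: z_{α/2} = 1.960.
Power = Φ(δ − 1.960) + Φ(−δ − 1.960) = Φ(0.388) + Φ(-4.308) = 0.6509 + 0.0000 = 0.6509.

Power ≈ 0.651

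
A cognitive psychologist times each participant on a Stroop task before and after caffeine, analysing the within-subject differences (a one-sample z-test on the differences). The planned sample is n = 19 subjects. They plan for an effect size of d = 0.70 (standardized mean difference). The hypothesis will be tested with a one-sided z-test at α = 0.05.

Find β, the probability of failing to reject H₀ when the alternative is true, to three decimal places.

Noncentrality parameter: δ = d·√n = 0.70 × √19 = 3.0512
Critical value for a one-sided test at α = 0.05: z_α = 1.645.
Power = Φ(δ − 1.645) = Φ(1.406) = 0.9202.
Type II error: β = 1 − power = 1 − 0.9202 = 0.0798.

β ≈ 0.080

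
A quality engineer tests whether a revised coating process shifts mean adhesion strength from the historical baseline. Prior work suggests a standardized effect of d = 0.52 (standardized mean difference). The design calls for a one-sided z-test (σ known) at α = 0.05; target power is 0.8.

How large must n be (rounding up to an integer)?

Set Φ(δ − 1.645) = 0.8; then δ − 1.645 = Φ⁻¹(0.8) = 0.842, giving δ = 2.486.
δ = d·√n ⇒ n = (δ/d)² = (2.486 / 0.52)² = 22.86.
Round up to the next whole unit.

n = 23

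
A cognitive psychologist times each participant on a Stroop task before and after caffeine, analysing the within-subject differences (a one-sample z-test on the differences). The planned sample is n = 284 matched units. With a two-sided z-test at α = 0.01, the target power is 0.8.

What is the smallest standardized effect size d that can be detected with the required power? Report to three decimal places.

Required noncentrality: δ = z_{0.005} + z_{0.20} = 2.576 + 0.842 = 3.417.
(Lower-tail contribution to power is negligible for δ > 0.)
δ = d·√n ⇒ d = δ/√n = 3.417/√284 = 0.2028.

d ≈ 0.203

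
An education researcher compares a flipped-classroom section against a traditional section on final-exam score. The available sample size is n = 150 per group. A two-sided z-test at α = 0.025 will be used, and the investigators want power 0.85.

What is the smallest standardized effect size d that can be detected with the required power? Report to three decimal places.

Required noncentrality: δ = z_{0.0125} + z_{0.15} = 2.241 + 1.036 = 3.278.
(Lower-tail contribution to power is negligible for δ > 0.)
δ = d·√(n/2) ⇒ d = δ/√(n/2) = 3.278/√(150/2) = 0.3785.

d ≈ 0.378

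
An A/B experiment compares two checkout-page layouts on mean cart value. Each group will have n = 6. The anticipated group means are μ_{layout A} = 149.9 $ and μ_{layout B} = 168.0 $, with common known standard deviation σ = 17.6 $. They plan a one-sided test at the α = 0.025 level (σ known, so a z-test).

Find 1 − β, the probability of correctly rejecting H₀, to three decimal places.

Power ≈ 0.429

Standardized effect: d = |μ_{layout A} − μ_{layout B}| / σ = |149.9 − 168.0| / 17.6 = 1.0284
Noncentrality parameter: δ = d·√(n/2) = 1.0284 × √(6/2) = 1.7813
One-sided α = 0.025 → critical value z_{0.025} = 1.960.
Power = P(Z > 1.960 − δ) = Φ(-0.179) = 0.4291.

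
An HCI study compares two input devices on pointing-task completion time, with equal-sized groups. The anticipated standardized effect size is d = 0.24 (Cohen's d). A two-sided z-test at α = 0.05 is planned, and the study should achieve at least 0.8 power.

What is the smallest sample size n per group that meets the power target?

n = 273 per group

For power 0.8 need Φ(δ − z_{0.025}) = 0.8, so δ = z_{0.025} + z_{0.20} = 1.960 + 0.842 = 2.802.
(Ignoring the negligible lower-tail rejection probability gives the usual closed-form inversion.)
δ = d·√(n/2) ⇒ n = 2(δ/d)² = 2 × (2.802 / 0.24)² = 272.53.
Round up to the next whole unit.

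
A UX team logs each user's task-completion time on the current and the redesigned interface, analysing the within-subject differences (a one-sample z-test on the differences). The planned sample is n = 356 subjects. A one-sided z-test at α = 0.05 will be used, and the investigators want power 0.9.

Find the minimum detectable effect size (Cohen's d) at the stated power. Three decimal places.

d ≈ 0.155

Required noncentrality: δ = z_{0.05} + z_{0.10} = 1.645 + 1.282 = 2.926.
δ = d·√n ⇒ d = δ/√n = 2.926/√356 = 0.1551.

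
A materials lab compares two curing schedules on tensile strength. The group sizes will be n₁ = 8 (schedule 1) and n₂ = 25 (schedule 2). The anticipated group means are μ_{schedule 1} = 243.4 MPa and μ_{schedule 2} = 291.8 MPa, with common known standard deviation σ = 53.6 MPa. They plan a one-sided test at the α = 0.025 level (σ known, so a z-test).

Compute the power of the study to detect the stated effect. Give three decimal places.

Power ≈ 0.604

Standardized effect: d = |μ_{schedule 1} − μ_{schedule 2}| / σ = |243.4 − 291.8| / 53.6 = 0.9030
Noncentrality parameter: δ = d / √(1/n₁ + 1/n₂) = 0.9030 / √(1/8 + 1/25) = 2.2230
One-sided α = 0.025 → critical value z_{0.025} = 1.960.
Power = P(Z > 1.960 − δ) = Φ(0.263) = 0.6037.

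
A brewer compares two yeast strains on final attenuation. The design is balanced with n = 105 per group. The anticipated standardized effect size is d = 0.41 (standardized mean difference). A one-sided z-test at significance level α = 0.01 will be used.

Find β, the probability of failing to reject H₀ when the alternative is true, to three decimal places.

β ≈ 0.260

Noncentrality parameter: δ = d·√(n/2) = 0.41 × √(105/2) = 2.9707
One-sided α = 0.01 → critical value z_{0.01} = 2.326.
Power = Φ(δ − 2.326) = Φ(0.644) = 0.7403.
Type II error: β = 1 − power = 1 − 0.7403 = 0.2597.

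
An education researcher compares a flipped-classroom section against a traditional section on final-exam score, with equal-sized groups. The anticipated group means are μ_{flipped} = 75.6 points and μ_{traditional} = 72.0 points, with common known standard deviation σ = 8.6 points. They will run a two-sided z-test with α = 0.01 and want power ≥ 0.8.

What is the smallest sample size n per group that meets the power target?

Standardized effect: d = |μ_{flipped} − μ_{traditional}| / σ = |75.6 − 72.0| / 8.6 = 0.4186
For power 0.8 need Φ(δ − z_{0.005}) = 0.8, so δ = z_{0.005} + z_{0.20} = 2.576 + 0.842 = 3.417.
(Ignoring the negligible lower-tail rejection probability gives the usual closed-form inversion.)
δ = d·√(n/2) ⇒ n = 2(δ/d)² = 2 × (3.417 / 0.4186)² = 133.30.
Rounding up, n = 134 per group.

n = 134 per group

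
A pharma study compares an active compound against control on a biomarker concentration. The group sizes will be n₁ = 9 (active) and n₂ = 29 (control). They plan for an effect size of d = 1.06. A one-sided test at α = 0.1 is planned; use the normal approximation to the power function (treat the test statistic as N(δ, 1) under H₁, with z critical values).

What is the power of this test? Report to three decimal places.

Power ≈ 0.933

Noncentrality parameter: δ = d / √(1/n₁ + 1/n₂) = 1.06 / √(1/9 + 1/29) = 2.7780
Critical value for a one-sided test at α = 0.1: z_α = 1.282.
Power = Φ(δ − 1.282) = Φ(1.496) = 0.9327.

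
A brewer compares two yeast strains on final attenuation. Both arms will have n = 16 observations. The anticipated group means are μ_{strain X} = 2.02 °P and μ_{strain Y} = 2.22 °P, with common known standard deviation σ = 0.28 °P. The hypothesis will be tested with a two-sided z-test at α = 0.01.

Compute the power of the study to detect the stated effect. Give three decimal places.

Power ≈ 0.289

Standardized effect: d = |μ_{strain X} − μ_{strain Y}| / σ = |2.02 − 2.22| / 0.28 = 0.7143
Noncentrality parameter: δ = d·√(n/2) = 0.7143 × √(16/2) = 2.0203
Two-sided α = 0.01 → critical value z_{0.005} = 2.576.
Power = Φ(δ − 2.576) + Φ(−δ − 2.576) = Φ(-0.556) + Φ(-4.596) = 0.2893 + 0.0000 = 0.2893.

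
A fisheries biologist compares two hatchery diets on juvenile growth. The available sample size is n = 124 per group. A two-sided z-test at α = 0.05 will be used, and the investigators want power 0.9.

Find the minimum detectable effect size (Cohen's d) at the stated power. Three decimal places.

Need Φ(δ − 1.960) = 0.9, so δ = 1.960 + 1.282 = 3.242.
(Lower-tail contribution to power is negligible for δ > 0.)
δ = d·√(n/2) ⇒ d = δ/√(n/2) = 3.242/√(124/2) = 0.4117.

d ≈ 0.412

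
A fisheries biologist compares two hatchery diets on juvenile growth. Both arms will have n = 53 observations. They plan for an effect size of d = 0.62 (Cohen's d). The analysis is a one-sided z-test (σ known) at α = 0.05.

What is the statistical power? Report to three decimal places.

Power ≈ 0.939

Noncentrality parameter: δ = d·√(n/2) = 0.62 × √(53/2) = 3.1916
Critical value for a one-sided test at α = 0.05: z_α = 1.645.
Power = Φ(δ − 1.645) = Φ(1.547) = 0.9390.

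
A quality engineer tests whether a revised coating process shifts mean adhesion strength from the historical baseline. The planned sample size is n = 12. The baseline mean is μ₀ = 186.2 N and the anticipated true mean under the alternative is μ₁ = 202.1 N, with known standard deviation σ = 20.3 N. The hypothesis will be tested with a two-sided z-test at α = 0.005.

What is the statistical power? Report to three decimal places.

Standardized effect: d = |μ₁ − μ₀| / σ = |202.1 − 186.2| / 20.3 = 0.7833
Noncentrality parameter: δ = d·√n = 0.7833 × √12 = 2.7133
Critical value for a two-sided test at α = 0.005: z_{α/2} = 2.807.
Power = Φ(δ − 2.807) + Φ(−δ − 2.807) = Φ(-0.094) + Φ(-5.520) = 0.4626 + 0.0000 = 0.4626.

Power ≈ 0.463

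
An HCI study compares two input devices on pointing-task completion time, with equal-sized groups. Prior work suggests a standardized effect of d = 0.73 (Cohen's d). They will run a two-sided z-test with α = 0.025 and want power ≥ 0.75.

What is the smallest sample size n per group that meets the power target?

n = 32 per group

Set Φ(δ − 2.241) = 0.75; then δ − 2.241 = Φ⁻¹(0.75) = 0.674, giving δ = 2.916.
(For δ > 0 the lower-tail rejection region contributes negligibly to power, so the one-term inversion is standard.)
δ = d·√(n/2) ⇒ n = 2(δ/d)² = 2 × (2.916 / 0.73)² = 31.91.
Rounding up, n = 32 per group.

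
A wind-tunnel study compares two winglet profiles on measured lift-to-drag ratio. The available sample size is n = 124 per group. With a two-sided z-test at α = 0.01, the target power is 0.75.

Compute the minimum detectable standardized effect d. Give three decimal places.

d ≈ 0.413

Need Φ(δ − 2.576) = 0.75, so δ = 2.576 + 0.674 = 3.250.
(Lower-tail contribution to power is negligible for δ > 0.)
δ = d·√(n/2) ⇒ d = δ/√(n/2) = 3.250/√(124/2) = 0.4128.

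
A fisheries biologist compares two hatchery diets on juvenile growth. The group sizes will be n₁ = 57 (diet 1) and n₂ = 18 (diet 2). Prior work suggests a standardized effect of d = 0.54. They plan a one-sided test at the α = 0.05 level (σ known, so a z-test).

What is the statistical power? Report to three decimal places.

Power ≈ 0.638

Noncentrality parameter: δ = d / √(1/n₁ + 1/n₂) = 0.54 / √(1/57 + 1/18) = 1.9973
Critical value for a one-sided test at α = 0.05: z_α = 1.645.
Power = P(Z > 1.645 − δ) = Φ(0.352) = 0.6377.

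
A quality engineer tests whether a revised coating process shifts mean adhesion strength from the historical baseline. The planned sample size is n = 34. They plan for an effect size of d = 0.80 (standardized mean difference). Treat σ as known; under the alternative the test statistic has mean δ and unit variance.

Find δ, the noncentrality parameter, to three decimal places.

δ ≈ 4.665

The noncentrality parameter scales effect size by the design's sample-size factor: δ = d·√n = 0.80 × √34 = 4.6648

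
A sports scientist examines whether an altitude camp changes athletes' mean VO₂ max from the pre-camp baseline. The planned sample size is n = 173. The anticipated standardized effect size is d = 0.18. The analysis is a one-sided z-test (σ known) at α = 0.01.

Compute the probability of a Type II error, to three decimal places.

β ≈ 0.484

Noncentrality parameter: δ = d·√n = 0.18 × √173 = 2.3675
Critical value for a one-sided test at α = 0.01: z_α = 2.326.
Power = P(Z > 2.326 − δ) = Φ(0.041) = 0.5164.
Type II error: β = 1 − power = 1 − 0.5164 = 0.4836.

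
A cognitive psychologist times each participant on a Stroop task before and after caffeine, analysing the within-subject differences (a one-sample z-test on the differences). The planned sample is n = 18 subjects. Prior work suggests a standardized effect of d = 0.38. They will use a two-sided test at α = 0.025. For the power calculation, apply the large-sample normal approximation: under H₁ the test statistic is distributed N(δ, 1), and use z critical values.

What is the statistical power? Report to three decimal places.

Noncentrality parameter: δ = d·√n = 0.38 × √18 = 1.6122
Critical value for a two-sided test at α = 0.025: z_{α/2} = 2.241.
Power = Φ(δ − 2.241) + Φ(−δ − 2.241) = Φ(-0.629) + Φ(-3.854) = 0.2646 + 0.0001 = 0.2647.

Power ≈ 0.265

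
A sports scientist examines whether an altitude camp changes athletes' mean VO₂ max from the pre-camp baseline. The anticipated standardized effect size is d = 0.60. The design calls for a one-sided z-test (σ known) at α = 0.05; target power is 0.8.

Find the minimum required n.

n = 18

Set Φ(δ − 1.645) = 0.8; then δ − 1.645 = Φ⁻¹(0.8) = 0.842, giving δ = 2.486.
δ = d·√n ⇒ n = (δ/d)² = (2.486 / 0.60)² = 17.17.
Round up to the next whole unit.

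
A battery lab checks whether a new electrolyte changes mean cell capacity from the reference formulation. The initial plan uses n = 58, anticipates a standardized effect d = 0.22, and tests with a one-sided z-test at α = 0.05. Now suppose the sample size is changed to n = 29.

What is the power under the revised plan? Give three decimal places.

With n = 29: δ = d·√n = 0.22 × √29 = 1.1847. Critical value z_{0.05} = 1.645.
Revised power = Φ(δ − 1.645) = Φ(-0.460) = 0.3227.

Power ≈ 0.323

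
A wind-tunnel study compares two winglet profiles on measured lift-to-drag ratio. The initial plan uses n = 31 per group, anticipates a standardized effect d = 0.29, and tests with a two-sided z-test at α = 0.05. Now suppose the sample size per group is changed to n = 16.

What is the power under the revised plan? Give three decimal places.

With n = 16 per group: δ = d·√(n/2) = 0.29 × √(16/2) = 0.8202. Critical value z_{0.025} = 1.960.
Revised power = Φ(δ − 1.960) + Φ(−δ − 1.960) = Φ(-1.140) + Φ(-2.780) = 0.1272 + 0.0027 = 0.1299.

Power ≈ 0.130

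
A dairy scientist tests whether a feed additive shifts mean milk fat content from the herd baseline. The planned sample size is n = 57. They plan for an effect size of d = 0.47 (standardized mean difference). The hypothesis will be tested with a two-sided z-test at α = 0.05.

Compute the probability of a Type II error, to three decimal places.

β ≈ 0.056

Noncentrality parameter: δ = d·√n = 0.47 × √57 = 3.5484
Critical value for a two-sided test at α = 0.05: z_{α/2} = 1.960.
Power = Φ(δ − 1.960) + Φ(−δ − 1.960) = Φ(1.588) + Φ(-5.508) = 0.9439 + 0.0000 = 0.9439.
Type II error: β = 1 − power = 1 − 0.9439 = 0.0561.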